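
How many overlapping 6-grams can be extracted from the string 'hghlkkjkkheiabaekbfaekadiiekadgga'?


String 'hghlkkjkkheiabaekbfaekadiiekadgga' has length L = 33.
Number of overlapping n-grams = L - n + 1
Substituting: 33 - 6 + 1 = 28

28


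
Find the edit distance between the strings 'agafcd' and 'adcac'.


Building DP table for s1='agafcd' (len 6) and s2='adcac' (len 5):
       a  d  c  a  c
    0  1  2  3  4  5
  a 1  0  1  2  3  4
  g 2  1  1  2  3  4
  a 3  2  2  2  2  3
  f 4  3  3  3  3  3
  c 5  4  4  3  4  3
  d 6  5  4  4  4  4
Edit distance = dp[6][5] = 4

4


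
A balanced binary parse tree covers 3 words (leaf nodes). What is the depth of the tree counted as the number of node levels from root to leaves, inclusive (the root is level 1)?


In a balanced binary tree with n leaves the deepest leaf is ceil(log2(n)) edges below the root,
so counting node levels inclusive of root and leaves gives ceil(log2(n)) + 1 levels.
log2(3) = 1.5850
ceil(1.5850) = 2
levels = 2 + 1 = 3

3


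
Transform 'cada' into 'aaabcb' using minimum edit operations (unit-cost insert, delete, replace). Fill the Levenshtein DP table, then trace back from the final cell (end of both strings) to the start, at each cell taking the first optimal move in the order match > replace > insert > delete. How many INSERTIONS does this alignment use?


Edit distance = 5. Backtracking from cell (4, 6) with preference match > replace > insert > delete,
then listing the resulting alignment 'cada' -> 'aaabcb' left to right:
  Step 1: insert 'a' [insertion #1]
  Step 2: replace c->a
  Step 3: keep 'a'
  Step 4: insert 'b' [insertion #2]
  Step 5: replace d->c
  Step 6: replace a->b
Total insertions: 2

2


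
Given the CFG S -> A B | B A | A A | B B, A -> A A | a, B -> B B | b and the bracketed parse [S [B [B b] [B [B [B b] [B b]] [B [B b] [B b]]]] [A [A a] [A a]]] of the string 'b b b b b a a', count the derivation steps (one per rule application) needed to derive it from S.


Every bracketed nonterminal node [X ...] in the tree is produced by exactly one rule application.
Reading the tree off as a leftmost derivation:
  Step 1: S  =>  B A   (applied S -> B A)
  Step 2: B A  =>  B B A   (applied B -> B B)
  Step 3: B B A  =>  b B A   (applied B -> b)
  Step 4: b B A  =>  b B B A   (applied B -> B B)
  Step 5: b B B A  =>  b B B B A   (applied B -> B B)
  Step 6: b B B B A  =>  b b B B A   (applied B -> b)
  Step 7: b b B B A  =>  b b b B A   (applied B -> b)
  Step 8: b b b B A  =>  b b b B B A   (applied B -> B B)
  Step 9: b b b B B A  =>  b b b b B A   (applied B -> b)
  Step 10: b b b b B A  =>  b b b b b A   (applied B -> b)
  Step 11: b b b b b A  =>  b b b b b A A   (applied A -> A A)
  Step 12: b b b b b A A  =>  b b b b b a A   (applied A -> a)
  Step 13: b b b b b a A  =>  b b b b b a a   (applied A -> a)
Final yield: b b b b b a a
Total rewrite steps: 13

13


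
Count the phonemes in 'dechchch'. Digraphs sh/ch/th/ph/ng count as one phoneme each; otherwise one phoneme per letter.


Parsing 'dechchch' greedily, digraphs first:
  'd' -> consonant phoneme (phonemes so far: 1)
  'e' -> vowel phoneme (phonemes so far: 2)
  'ch' -> digraph (1 consonant phoneme) (phonemes so far: 3)
  'ch' -> digraph (1 consonant phoneme) (phonemes so far: 4)
  'ch' -> digraph (1 consonant phoneme) (phonemes so far: 5)
Total phonemes: 5

5


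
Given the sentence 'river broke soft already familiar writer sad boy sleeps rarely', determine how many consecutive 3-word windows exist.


Word trigrams from [10] words:
  Trigram 1: (river broke soft)
  Trigram 2: (broke soft already)
  Trigram 3: (soft already familiar)
  Trigram 4: (already familiar writer)
  Trigram 5: (familiar writer sad)
  Trigram 6: (writer sad boy)
  Trigram 7: (sad boy sleeps)
  Trigram 8: (boy sleeps rarely)
Total word trigrams: 10 - 2 = 8

8


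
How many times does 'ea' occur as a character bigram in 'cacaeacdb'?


Scanning 'cacaeacdb' for bigram 'ea':
  Position 0: 'ca' -> no
  Position 1: 'ac' -> no
  Position 2: 'ca' -> no
  Position 3: 'ae' -> no
  Position 4: 'ea' -> MATCH
  Position 5: 'ac' -> no
  Position 6: 'cd' -> no
  Position 7: 'db' -> no
Total matches: 1

1


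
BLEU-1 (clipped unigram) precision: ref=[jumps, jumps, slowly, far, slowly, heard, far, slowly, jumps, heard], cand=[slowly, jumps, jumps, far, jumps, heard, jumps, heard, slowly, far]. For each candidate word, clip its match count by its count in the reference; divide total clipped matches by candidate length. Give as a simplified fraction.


Reference word counts: {'far': 2, 'heard': 2, 'jumps': 3, 'slowly': 3}
Checking each candidate word (with clipping):
  'slowly' -> in reference (ref count 3, used 1/3) -> match (matches: 1)
  'jumps' -> in reference (ref count 3, used 1/3) -> match (matches: 2)
  'jumps' -> in reference (ref count 3, used 2/3) -> match (matches: 3)
  'far' -> in reference (ref count 2, used 1/2) -> match (matches: 4)
  'jumps' -> in reference (ref count 3, used 3/3) -> match (matches: 5)
  'heard' -> in reference (ref count 2, used 1/2) -> match (matches: 6)
  'jumps' -> ref count 3 already used up (3/3) -> clipped, no match (matches: 6)
  'heard' -> in reference (ref count 2, used 2/2) -> match (matches: 7)
  'slowly' -> in reference (ref count 3, used 2/3) -> match (matches: 8)
  'far' -> in reference (ref count 2, used 2/2) -> match (matches: 9)
Clipped matches: 9, Candidate length: 10
Precision = 9/10

9/10


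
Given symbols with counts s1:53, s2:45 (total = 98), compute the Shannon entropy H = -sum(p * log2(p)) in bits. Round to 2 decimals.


Computing entropy H = -sum(p_i * log2(p_i)):
  s1: p = 53/98 = 0.5408, -p*log2(p) = 0.4796
  s2: p = 45/98 = 0.4592, -p*log2(p) = 0.5156
H = sum of terms = 0.9952
Rounded to 2 decimals: 1.00

1.00


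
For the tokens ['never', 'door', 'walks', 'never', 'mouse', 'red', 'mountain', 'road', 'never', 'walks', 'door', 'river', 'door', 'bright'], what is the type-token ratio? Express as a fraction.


Tokens: 14
Unique types: ('bright', 'door', 'mountain', 'mouse', 'never', 'red', 'river', 'road', 'walks') = 9
TTR = 9/14
Already in lowest terms.

9/14


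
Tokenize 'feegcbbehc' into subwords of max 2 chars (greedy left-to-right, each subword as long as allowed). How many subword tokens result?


'feegcbbehc' has 10 characters.
Chunking with max size 2:
  Chunk 1: 'fe' (positions 0-1)
  Chunk 2: 'eg' (positions 2-3)
  Chunk 3: 'cb' (positions 4-5)
  Chunk 4: 'be' (positions 6-7)
  Chunk 5: 'hc' (positions 8-9)
Total chunks: ceil(10 / 2) = 5

5


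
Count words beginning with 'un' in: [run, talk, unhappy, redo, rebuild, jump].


Checking each word for prefix 'un':
  'run' -> no (count: 0)
  'talk' -> no (count: 0)
  'unhappy' -> YES, starts with 'un' (count: 1)
  'redo' -> no (count: 1)
  'rebuild' -> no (count: 1)
  'jump' -> no (count: 1)
Total with prefix 'un': 1

1


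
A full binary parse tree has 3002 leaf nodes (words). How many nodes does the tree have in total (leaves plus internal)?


Leaf nodes (terminals): 3002
Internal nodes = n - 1 = 3002 - 1 = 3001
Total = leaves + internal = 3002 + 3001 = 6003

6003


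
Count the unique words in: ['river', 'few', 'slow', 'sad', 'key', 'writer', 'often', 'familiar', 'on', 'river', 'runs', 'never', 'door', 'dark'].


Listing all tokens and tracking unique types:
  Token 1: 'river' -> NEW (unique so far: 1)
  Token 2: 'few' -> NEW (unique so far: 2)
  Token 3: 'slow' -> NEW (unique so far: 3)
  Token 4: 'sad' -> NEW (unique so far: 4)
  Token 5: 'key' -> NEW (unique so far: 5)
  Token 6: 'writer' -> NEW (unique so far: 6)
  Token 7: 'often' -> NEW (unique so far: 7)
  Token 8: 'familiar' -> NEW (unique so far: 8)
  Token 9: 'on' -> NEW (unique so far: 9)
  Token 10: 'river' -> duplicate (unique so far: 9)
  Token 11: 'runs' -> NEW (unique so far: 10)
  Token 12: 'never' -> NEW (unique so far: 11)
  Token 13: 'door' -> NEW (unique so far: 12)
  Token 14: 'dark' -> NEW (unique so far: 13)
Unique types: ('dark', 'door', 'familiar', 'few', 'key', 'never', 'often', 'on', 'river', 'runs', 'sad', 'slow', 'writer')
Vocabulary size: 13

13


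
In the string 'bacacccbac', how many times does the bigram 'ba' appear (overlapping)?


Scanning 'bacacccbac' for bigram 'ba':
  Position 0: 'ba' -> MATCH
  Position 1: 'ac' -> no
  Position 2: 'ca' -> no
  Position 3: 'ac' -> no
  Position 4: 'cc' -> no
  Position 5: 'cc' -> no
  Position 6: 'cb' -> no
  Position 7: 'ba' -> MATCH
  Position 8: 'ac' -> no
Total matches: 2

2


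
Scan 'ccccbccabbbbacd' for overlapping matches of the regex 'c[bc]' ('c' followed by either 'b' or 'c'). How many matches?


Pattern: c[bc] means 'c' followed by either 'b' or 'c'.
Scanning 'ccccbccabbbbacd' position-by-position:
  Pos 0: window 'cc' -> MATCH
  Pos 1: window 'cc' -> MATCH
  Pos 2: window 'cc' -> MATCH
  Pos 3: window 'cb' -> MATCH
  Pos 4: window 'bc' -> no
  Pos 5: window 'cc' -> MATCH
  Pos 6: window 'ca' -> no
  Pos 7: window 'ab' -> no
  Pos 8: window 'bb' -> no
  Pos 9: window 'bb' -> no
  Pos 10: window 'bb' -> no
  Pos 11: window 'ba' -> no
  Pos 12: window 'ac' -> no
  Pos 13: window 'cd' -> no
  Pos 14: window 'd' -> no
Total matches: 5

5


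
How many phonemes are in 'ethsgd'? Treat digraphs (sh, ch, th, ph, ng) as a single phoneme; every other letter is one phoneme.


Parsing 'ethsgd' greedily, digraphs first:
  'e' -> vowel phoneme (phonemes so far: 1)
  'th' -> digraph (1 consonant phoneme) (phonemes so far: 2)
  's' -> consonant phoneme (phonemes so far: 3)
  'g' -> consonant phoneme (phonemes so far: 4)
  'd' -> consonant phoneme (phonemes so far: 5)
Total phonemes: 5

5


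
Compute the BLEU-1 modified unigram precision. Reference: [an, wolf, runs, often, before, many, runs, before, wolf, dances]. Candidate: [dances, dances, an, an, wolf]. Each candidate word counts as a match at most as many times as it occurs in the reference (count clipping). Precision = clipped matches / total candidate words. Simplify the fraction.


Reference word counts: {'an': 1, 'before': 2, 'dances': 1, 'many': 1, 'often': 1, 'runs': 2, 'wolf': 2}
Checking each candidate word (with clipping):
  'dances' -> in reference (ref count 1, used 1/1) -> match (matches: 1)
  'dances' -> ref count 1 already used up (1/1) -> clipped, no match (matches: 1)
  'an' -> in reference (ref count 1, used 1/1) -> match (matches: 2)
  'an' -> ref count 1 already used up (1/1) -> clipped, no match (matches: 2)
  'wolf' -> in reference (ref count 2, used 1/2) -> match (matches: 3)
Clipped matches: 3, Candidate length: 5
Precision = 3/5

3/5


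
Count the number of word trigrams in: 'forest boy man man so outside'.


Word trigrams from [6] words:
  Trigram 1: (forest boy man)
  Trigram 2: (boy man man)
  Trigram 3: (man man so)
  Trigram 4: (man so outside)
Total word trigrams: 6 - 2 = 4

4


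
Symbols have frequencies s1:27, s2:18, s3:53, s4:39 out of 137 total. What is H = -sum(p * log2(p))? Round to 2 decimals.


Computing entropy H = -sum(p_i * log2(p_i)):
  s1: p = 27/137 = 0.1971, -p*log2(p) = 0.4618
  s2: p = 18/137 = 0.1314, -p*log2(p) = 0.3847
  s3: p = 53/137 = 0.3869, -p*log2(p) = 0.5300
  s4: p = 39/137 = 0.2847, -p*log2(p) = 0.5160
H = sum of terms = 1.8925
Rounded to 2 decimals: 1.89

1.89


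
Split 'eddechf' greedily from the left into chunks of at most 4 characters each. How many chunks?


'eddechf' has 7 characters.
Chunking with max size 4:
  Chunk 1: 'edde' (positions 0-3)
  Chunk 2: 'chf' (positions 4-6)
Total chunks: ceil(7 / 4) = 2

2


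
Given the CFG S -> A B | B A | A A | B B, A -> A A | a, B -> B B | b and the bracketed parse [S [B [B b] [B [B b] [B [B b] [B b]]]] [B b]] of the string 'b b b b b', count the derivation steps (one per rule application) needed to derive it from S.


Every bracketed nonterminal node [X ...] in the tree is produced by exactly one rule application.
Reading the tree off as a leftmost derivation:
  Step 1: S  =>  B B   (applied S -> B B)
  Step 2: B B  =>  B B B   (applied B -> B B)
  Step 3: B B B  =>  b B B   (applied B -> b)
  Step 4: b B B  =>  b B B B   (applied B -> B B)
  Step 5: b B B B  =>  b b B B   (applied B -> b)
  Step 6: b b B B  =>  b b B B B   (applied B -> B B)
  Step 7: b b B B B  =>  b b b B B   (applied B -> b)
  Step 8: b b b B B  =>  b b b b B   (applied B -> b)
  Step 9: b b b b B  =>  b b b b b   (applied B -> b)
Final yield: b b b b b
Total rewrite steps: 9

9


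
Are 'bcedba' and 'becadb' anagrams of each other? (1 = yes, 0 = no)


Sort characters of 'bcedba': 'abbcde'
Sort characters of 'becadb': 'abbcde'
Sorted forms match -> they ARE anagrams
Result: 1

1


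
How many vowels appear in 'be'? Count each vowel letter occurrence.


Scanning each character of 'be':
  Position 1: 'b' -> consonant (running count: 0)
  Position 2: 'e' -> vowel (running count: 1)
Total vowels: 1

1


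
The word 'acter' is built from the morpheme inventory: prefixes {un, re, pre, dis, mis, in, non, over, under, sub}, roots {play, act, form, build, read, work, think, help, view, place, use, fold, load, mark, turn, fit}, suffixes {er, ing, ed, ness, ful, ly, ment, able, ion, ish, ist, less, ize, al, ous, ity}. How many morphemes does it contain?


Segmenting 'acter' against the inventory:
  'act' -> root (morpheme 1)
  'er' -> suffix (morpheme 2)
Total morphemes: 2

2


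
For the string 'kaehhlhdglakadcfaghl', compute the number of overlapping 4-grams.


String 'kaehhlhdglakadcfaghl' has length L = 20.
Number of overlapping n-grams = L - n + 1
Substituting: 20 - 4 + 1 = 17

17


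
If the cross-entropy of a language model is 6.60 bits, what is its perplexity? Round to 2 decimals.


Perplexity formula: PP = 2^H
H = 6.60
PP = 2^6.60
Decompose: 2^6.60 = 2^6 * 2^0.60
2^6 = 64, 2^0.60 ~ 1.5157166
PP ~ 64 * 1.5157166 = 97.0058624
Rounded to 2 decimals: 97.01

97.01


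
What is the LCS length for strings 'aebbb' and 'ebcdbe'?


DP table for LCS of 'aebbb' and 'ebcdbe':
       e  b  c  d  b  e
    0  0  0  0  0  0  0
  a 0  0  0  0  0  0  0
  e 0  1  1  1  1  1  1
  b 0  1  2  2  2  2  2
  b 0  1  2  2  2  3  3
  b 0  1  2  2  2  3  3
LCS: 'ebb'
LCS length = 3

3


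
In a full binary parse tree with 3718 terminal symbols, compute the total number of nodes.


Leaf nodes (terminals): 3718
Internal nodes = n - 1 = 3718 - 1 = 3717
Total = leaves + internal = 3718 + 3717 = 7435

7435


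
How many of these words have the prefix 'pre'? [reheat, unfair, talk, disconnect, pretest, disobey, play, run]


Checking each word for prefix 'pre':
  'reheat' -> no (count: 0)
  'unfair' -> no (count: 0)
  'talk' -> no (count: 0)
  'disconnect' -> no (count: 0)
  'pretest' -> YES, starts with 'pre' (count: 1)
  'disobey' -> no (count: 1)
  'play' -> no (count: 1)
  'run' -> no (count: 1)
Total with prefix 'pre': 1

1


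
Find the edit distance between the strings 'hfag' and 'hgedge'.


Building DP table for s1='hfag' (len 4) and s2='hgedge' (len 6):
       h  g  e  d  g  e
    0  1  2  3  4  5  6
  h 1  0  1  2  3  4  5
  f 2  1  1  2  3  4  5
  a 3  2  2  2  3  4  5
  g 4  3  2  3  3  3  4
Edit distance = dp[4][6] = 4

4


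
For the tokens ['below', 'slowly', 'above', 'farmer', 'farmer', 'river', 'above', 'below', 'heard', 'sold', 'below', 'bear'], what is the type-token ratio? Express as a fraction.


Tokens: 12
Unique types: ('above', 'bear', 'below', 'farmer', 'heard', 'river', 'slowly', 'sold') = 8
TTR = 8/12
Simplify: divide both by 4 -> 2/3
TTR = 2/3

2/3


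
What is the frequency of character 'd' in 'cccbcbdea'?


Scanning 'cccbcbdea' for 'd':
  Position 6: 'd' -> MATCH (count: 1)
Total occurrences of 'd': 1

1


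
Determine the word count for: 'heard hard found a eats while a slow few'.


Counting words by splitting on spaces:
  Word 1: 'heard'
  Word 2: 'hard'
  Word 3: 'found'
  Word 4: 'a'
  Word 5: 'eats'
  Word 6: 'while'
  Word 7: 'a'
  Word 8: 'slow'
  Word 9: 'few'
Total words: 9

9


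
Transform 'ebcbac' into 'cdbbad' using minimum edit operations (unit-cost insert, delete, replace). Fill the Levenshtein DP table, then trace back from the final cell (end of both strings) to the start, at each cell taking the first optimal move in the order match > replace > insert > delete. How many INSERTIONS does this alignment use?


Edit distance = 4. Backtracking from cell (6, 6) with preference match > replace > insert > delete,
then listing the resulting alignment 'ebcbac' -> 'cdbbad' left to right:
  Step 1: replace e->c
  Step 2: replace b->d
  Step 3: replace c->b
  Step 4: keep 'b'
  Step 5: keep 'a'
  Step 6: replace c->d
Total insertions: 0

0


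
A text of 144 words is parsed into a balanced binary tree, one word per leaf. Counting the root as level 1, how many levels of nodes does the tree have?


In a balanced binary tree with n leaves the deepest leaf is ceil(log2(n)) edges below the root,
so counting node levels inclusive of root and leaves gives ceil(log2(n)) + 1 levels.
log2(144) = 7.1699
ceil(7.1699) = 8
levels = 8 + 1 = 9

9


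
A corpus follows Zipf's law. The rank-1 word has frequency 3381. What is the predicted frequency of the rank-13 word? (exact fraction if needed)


Zipf's law: freq(rank) = f1 / rank
f1 = 3381, rank = 13
freq = 3381 / 13
GCD(3381, 13) = 1
Simplified: 3381/13

3381/13


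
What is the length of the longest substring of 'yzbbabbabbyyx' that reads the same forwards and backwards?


Scanning 'yzbbabbabbyyx' for palindromic substrings.
Substring at positions 2-9: 'bbabbabb'.
Check: reverse('bbabbabb') = 'bbabbabb' -> palindrome confirmed.
Neighbouring characters ('z' / 'y') break symmetry, so it cannot extend further.
No longer palindromic substring exists; longest length = 8

8


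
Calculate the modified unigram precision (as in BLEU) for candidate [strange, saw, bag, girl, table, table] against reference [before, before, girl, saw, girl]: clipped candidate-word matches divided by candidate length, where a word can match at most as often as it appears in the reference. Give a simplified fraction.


Reference word counts: {'before': 2, 'girl': 2, 'saw': 1}
Checking each candidate word (with clipping):
  'strange' -> not in reference -> no match (matches: 0)
  'saw' -> in reference (ref count 1, used 1/1) -> match (matches: 1)
  'bag' -> not in reference -> no match (matches: 1)
  'girl' -> in reference (ref count 2, used 1/2) -> match (matches: 2)
  'table' -> not in reference -> no match (matches: 2)
  'table' -> not in reference -> no match (matches: 2)
Clipped matches: 2, Candidate length: 6
Precision = 2/6 = 1/3

1/3


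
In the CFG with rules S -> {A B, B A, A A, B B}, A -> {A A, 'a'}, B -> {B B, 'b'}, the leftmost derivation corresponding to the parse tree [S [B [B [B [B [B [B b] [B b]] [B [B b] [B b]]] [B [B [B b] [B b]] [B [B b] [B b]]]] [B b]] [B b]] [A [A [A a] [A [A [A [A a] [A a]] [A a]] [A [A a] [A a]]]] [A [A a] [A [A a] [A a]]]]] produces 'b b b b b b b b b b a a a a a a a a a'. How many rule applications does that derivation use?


Every bracketed nonterminal node [X ...] in the tree is produced by exactly one rule application.
Reading the tree off as a leftmost derivation:
  Step 1: S  =>  B A   (applied S -> B A)
  Step 2: B A  =>  B B A   (applied B -> B B)
  Step 3: B B A  =>  B B B A   (applied B -> B B)
  Step 4: B B B A  =>  B B B B A   (applied B -> B B)
  Step 5: B B B B A  =>  B B B B B A   (applied B -> B B)
  Step 6: B B B B B A  =>  B B B B B B A   (applied B -> B B)
  Step 7: B B B B B B A  =>  b B B B B B A   (applied B -> b)
  Step 8: b B B B B B A  =>  b b B B B B A   (applied B -> b)
  Step 9: b b B B B B A  =>  b b B B B B B A   (applied B -> B B)
  Step 10: b b B B B B B A  =>  b b b B B B B A   (applied B -> b)
  Step 11: b b b B B B B A  =>  b b b b B B B A   (applied B -> b)
  Step 12: b b b b B B B A  =>  b b b b B B B B A   (applied B -> B B)
  Step 13: b b b b B B B B A  =>  b b b b B B B B B A   (applied B -> B B)
  Step 14: b b b b B B B B B A  =>  b b b b b B B B B A   (applied B -> b)
  Step 15: b b b b b B B B B A  =>  b b b b b b B B B A   (applied B -> b)
  Step 16: b b b b b b B B B A  =>  b b b b b b B B B B A   (applied B -> B B)
  Step 17: b b b b b b B B B B A  =>  b b b b b b b B B B A   (applied B -> b)
  Step 18: b b b b b b b B B B A  =>  b b b b b b b b B B A   (applied B -> b)
  Step 19: b b b b b b b b B B A  =>  b b b b b b b b b B A   (applied B -> b)
  Step 20: b b b b b b b b b B A  =>  b b b b b b b b b b A   (applied B -> b)
  Step 21: b b b b b b b b b b A  =>  b b b b b b b b b b A A   (applied A -> A A)
  Step 22: b b b b b b b b b b A A  =>  b b b b b b b b b b A A A   (applied A -> A A)
  Step 23: b b b b b b b b b b A A A  =>  b b b b b b b b b b a A A   (applied A -> a)
  Step 24: b b b b b b b b b b a A A  =>  b b b b b b b b b b a A A A   (applied A -> A A)
  Step 25: b b b b b b b b b b a A A A  =>  b b b b b b b b b b a A A A A   (applied A -> A A)
  Step 26: b b b b b b b b b b a A A A A  =>  b b b b b b b b b b a A A A A A   (applied A -> A A)
  Step 27: b b b b b b b b b b a A A A A A  =>  b b b b b b b b b b a a A A A A   (applied A -> a)
  Step 28: b b b b b b b b b b a a A A A A  =>  b b b b b b b b b b a a a A A A   (applied A -> a)
  Step 29: b b b b b b b b b b a a a A A A  =>  b b b b b b b b b b a a a a A A   (applied A -> a)
  Step 30: b b b b b b b b b b a a a a A A  =>  b b b b b b b b b b a a a a A A A   (applied A -> A A)
  Step 31: b b b b b b b b b b a a a a A A A  =>  b b b b b b b b b b a a a a a A A   (applied A -> a)
  Step 32: b b b b b b b b b b a a a a a A A  =>  b b b b b b b b b b a a a a a a A   (applied A -> a)
  Step 33: b b b b b b b b b b a a a a a a A  =>  b b b b b b b b b b a a a a a a A A   (applied A -> A A)
  Step 34: b b b b b b b b b b a a a a a a A A  =>  b b b b b b b b b b a a a a a a a A   (applied A -> a)
  Step 35: b b b b b b b b b b a a a a a a a A  =>  b b b b b b b b b b a a a a a a a A A   (applied A -> A A)
  Step 36: b b b b b b b b b b a a a a a a a A A  =>  b b b b b b b b b b a a a a a a a a A   (applied A -> a)
  Step 37: b b b b b b b b b b a a a a a a a a A  =>  b b b b b b b b b b a a a a a a a a a   (applied A -> a)
Final yield: b b b b b b b b b b a a a a a a a a a
Total rewrite steps: 37

37


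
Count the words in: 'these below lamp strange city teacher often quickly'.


Counting words by splitting on spaces:
  Word 1: 'these'
  Word 2: 'below'
  Word 3: 'lamp'
  Word 4: 'strange'
  Word 5: 'city'
  Word 6: 'teacher'
  Word 7: 'often'
  Word 8: 'quickly'
Total words: 8

8


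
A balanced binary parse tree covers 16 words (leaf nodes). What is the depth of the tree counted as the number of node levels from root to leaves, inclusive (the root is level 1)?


In a balanced binary tree with n leaves the deepest leaf is ceil(log2(n)) edges below the root,
so counting node levels inclusive of root and leaves gives ceil(log2(n)) + 1 levels.
log2(16) = 4.0000
ceil(4.0000) = 4
levels = 4 + 1 = 5

5


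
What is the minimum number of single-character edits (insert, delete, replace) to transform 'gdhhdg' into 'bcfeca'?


Building DP table for s1='gdhhdg' (len 6) and s2='bcfeca' (len 6):
       b  c  f  e  c  a
    0  1  2  3  4  5  6
  g 1  1  2  3  4  5  6
  d 2  2  2  3  4  5  6
  h 3  3  3  3  4  5  6
  h 4  4  4  4  4  5  6
  d 5  5  5  5  5  5  6
  g 6  6  6  6  6  6  6
Edit distance = dp[6][6] = 6

6


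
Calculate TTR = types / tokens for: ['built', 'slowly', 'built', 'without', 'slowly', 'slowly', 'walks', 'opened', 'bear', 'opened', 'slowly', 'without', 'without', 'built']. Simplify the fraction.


Tokens: 14
Unique types: ('bear', 'built', 'opened', 'slowly', 'walks', 'without') = 6
TTR = 6/14
Simplify: divide both by 2 -> 3/7
TTR = 3/7

3/7


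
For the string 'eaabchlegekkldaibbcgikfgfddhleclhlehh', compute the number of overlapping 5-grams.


String 'eaabchlegekkldaibbcgikfgfddhleclhlehh' has length L = 37.
Number of overlapping n-grams = L - n + 1
Substituting: 37 - 5 + 1 = 33

33


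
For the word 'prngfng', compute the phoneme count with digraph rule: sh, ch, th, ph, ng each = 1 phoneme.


Parsing 'prngfng' greedily, digraphs first:
  'p' -> consonant phoneme (phonemes so far: 1)
  'r' -> consonant phoneme (phonemes so far: 2)
  'ng' -> digraph (1 consonant phoneme) (phonemes so far: 3)
  'f' -> consonant phoneme (phonemes so far: 4)
  'ng' -> digraph (1 consonant phoneme) (phonemes so far: 5)
Total phonemes: 5

5


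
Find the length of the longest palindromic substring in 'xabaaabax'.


Scanning 'xabaaabax' for palindromic substrings.
Substring at positions 0-8: 'xabaaabax'.
Check: reverse('xabaaabax') = 'xabaaabax' -> palindrome confirmed.
No longer palindromic substring exists; longest length = 9

9


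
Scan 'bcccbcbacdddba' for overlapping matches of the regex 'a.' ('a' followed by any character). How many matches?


Pattern: a. means 'a' followed by any character.
Scanning 'bcccbcbacdddba' position-by-position:
  Pos 0: window 'bc' -> no
  Pos 1: window 'cc' -> no
  Pos 2: window 'cc' -> no
  Pos 3: window 'cb' -> no
  Pos 4: window 'bc' -> no
  Pos 5: window 'cb' -> no
  Pos 6: window 'ba' -> no
  Pos 7: window 'ac' -> MATCH
  Pos 8: window 'cd' -> no
  Pos 9: window 'dd' -> no
  Pos 10: window 'dd' -> no
  Pos 11: window 'db' -> no
  Pos 12: window 'ba' -> no
  Pos 13: window 'a' -> no
Total matches: 1

1


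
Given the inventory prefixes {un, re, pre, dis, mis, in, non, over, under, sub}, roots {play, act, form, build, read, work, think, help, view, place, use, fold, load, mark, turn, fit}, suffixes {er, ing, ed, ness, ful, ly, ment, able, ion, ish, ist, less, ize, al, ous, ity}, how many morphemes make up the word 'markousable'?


Segmenting 'markousable' against the inventory:
  'mark' -> root (morpheme 1)
  'ous' -> suffix (morpheme 2)
  'able' -> suffix (morpheme 3)
Total morphemes: 3

3


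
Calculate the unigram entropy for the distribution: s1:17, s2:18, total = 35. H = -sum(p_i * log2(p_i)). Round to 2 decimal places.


Computing entropy H = -sum(p_i * log2(p_i)):
  s1: p = 17/35 = 0.4857, -p*log2(p) = 0.5060
  s2: p = 18/35 = 0.5143, -p*log2(p) = 0.4934
H = sum of terms = 0.9994
Rounded to 2 decimals: 1.00

1.00


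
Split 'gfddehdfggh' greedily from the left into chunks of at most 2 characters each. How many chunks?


'gfddehdfggh' has 11 characters.
Chunking with max size 2:
  Chunk 1: 'gf' (positions 0-1)
  Chunk 2: 'dd' (positions 2-3)
  Chunk 3: 'eh' (positions 4-5)
  Chunk 4: 'df' (positions 6-7)
  Chunk 5: 'gg' (positions 8-9)
  Chunk 6: 'h' (positions 10-10)
Total chunks: ceil(11 / 2) = 6

6


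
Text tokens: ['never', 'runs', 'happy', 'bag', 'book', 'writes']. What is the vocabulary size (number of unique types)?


Listing all tokens and tracking unique types:
  Token 1: 'never' -> NEW (unique so far: 1)
  Token 2: 'runs' -> NEW (unique so far: 2)
  Token 3: 'happy' -> NEW (unique so far: 3)
  Token 4: 'bag' -> NEW (unique so far: 4)
  Token 5: 'book' -> NEW (unique so far: 5)
  Token 6: 'writes' -> NEW (unique so far: 6)
Unique types: ('bag', 'book', 'happy', 'never', 'runs', 'writes')
Vocabulary size: 6

6


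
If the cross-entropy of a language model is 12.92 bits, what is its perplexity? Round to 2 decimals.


Perplexity formula: PP = 2^H
H = 12.92
PP = 2^12.92
Decompose: 2^12.92 = 2^12 * 2^0.92
2^12 = 4096, 2^0.92 ~ 1.8921153
PP ~ 4096 * 1.8921153 = 7750.1042688
Rounded to 2 decimals: 7750.10

7750.10


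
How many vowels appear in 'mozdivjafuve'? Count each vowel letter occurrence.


Scanning each character of 'mozdivjafuve':
  Position 1: 'm' -> consonant (running count: 0)
  Position 2: 'o' -> vowel (running count: 1)
  Position 3: 'z' -> consonant (running count: 1)
  Position 4: 'd' -> consonant (running count: 1)
  Position 5: 'i' -> vowel (running count: 2)
  Position 6: 'v' -> consonant (running count: 2)
  Position 7: 'j' -> consonant (running count: 2)
  Position 8: 'a' -> vowel (running count: 3)
  Position 9: 'f' -> consonant (running count: 3)
  Position 10: 'u' -> vowel (running count: 4)
  Position 11: 'v' -> consonant (running count: 4)
  Position 12: 'e' -> vowel (running count: 5)
Total vowels: 5

5


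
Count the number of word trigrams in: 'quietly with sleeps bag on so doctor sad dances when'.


Word trigrams from [10] words:
  Trigram 1: (quietly with sleeps)
  Trigram 2: (with sleeps bag)
  Trigram 3: (sleeps bag on)
  Trigram 4: (bag on so)
  Trigram 5: (on so doctor)
  Trigram 6: (so doctor sad)
  Trigram 7: (doctor sad dances)
  Trigram 8: (sad dances when)
Total word trigrams: 10 - 2 = 8

8


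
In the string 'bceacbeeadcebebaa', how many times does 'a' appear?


Scanning 'bceacbeeadcebebaa' for 'a':
  Position 3: 'a' -> MATCH (count: 1)
  Position 8: 'a' -> MATCH (count: 2)
  Position 15: 'a' -> MATCH (count: 3)
  Position 16: 'a' -> MATCH (count: 4)
Total occurrences of 'a': 4

4


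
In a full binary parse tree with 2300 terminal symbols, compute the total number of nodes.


Leaf nodes (terminals): 2300
Internal nodes = n - 1 = 2300 - 1 = 2299
Total = leaves + internal = 2300 + 2299 = 4599

4599


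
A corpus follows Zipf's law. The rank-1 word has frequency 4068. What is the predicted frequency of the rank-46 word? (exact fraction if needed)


Zipf's law: freq(rank) = f1 / rank
f1 = 4068, rank = 46
freq = 4068 / 46
GCD(4068, 46) = 2
Simplified: 2034/23

2034/23


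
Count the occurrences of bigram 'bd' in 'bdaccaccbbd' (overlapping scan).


Scanning 'bdaccaccbbd' for bigram 'bd':
  Position 0: 'bd' -> MATCH
  Position 1: 'da' -> no
  Position 2: 'ac' -> no
  Position 3: 'cc' -> no
  Position 4: 'ca' -> no
  Position 5: 'ac' -> no
  Position 6: 'cc' -> no
  Position 7: 'cb' -> no
  Position 8: 'bb' -> no
  Position 9: 'bd' -> MATCH
Total matches: 2

2


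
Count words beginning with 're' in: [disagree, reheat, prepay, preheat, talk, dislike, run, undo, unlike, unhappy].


Checking each word for prefix 're':
  'disagree' -> no (count: 0)
  'reheat' -> YES, starts with 're' (count: 1)
  'prepay' -> no (count: 1)
  'preheat' -> no (count: 1)
  'talk' -> no (count: 1)
  'dislike' -> no (count: 1)
  'run' -> no (count: 1)
  'undo' -> no (count: 1)
  'unlike' -> no (count: 1)
  'unhappy' -> no (count: 1)
Total with prefix 're': 1

1


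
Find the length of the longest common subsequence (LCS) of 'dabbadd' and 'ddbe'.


DP table for LCS of 'dabbadd' and 'ddbe':
       d  d  b  e
    0  0  0  0  0
  d 0  1  1  1  1
  a 0  1  1  1  1
  b 0  1  1  2  2
  b 0  1  1  2  2
  a 0  1  1  2  2
  d 0  1  2  2  2
  d 0  1  2  2  2
LCS: 'db'
LCS length = 2

2


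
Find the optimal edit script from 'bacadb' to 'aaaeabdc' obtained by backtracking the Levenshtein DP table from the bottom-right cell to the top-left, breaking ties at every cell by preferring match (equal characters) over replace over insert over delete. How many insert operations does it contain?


Edit distance = 5. Backtracking from cell (6, 8) with preference match > replace > insert > delete,
then listing the resulting alignment 'bacadb' -> 'aaaeabdc' left to right:
  Step 1: insert 'a' [insertion #1]
  Step 2: replace b->a
  Step 3: keep 'a'
  Step 4: replace c->e
  Step 5: keep 'a'
  Step 6: insert 'b' [insertion #2]
  Step 7: keep 'd'
  Step 8: replace b->c
Total insertions: 2

2


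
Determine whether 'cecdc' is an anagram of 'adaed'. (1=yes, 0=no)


Sort characters of 'cecdc': 'cccde'
Sort characters of 'adaed': 'aadde'
Sorted forms differ -> they are NOT anagrams
Result: 0

0


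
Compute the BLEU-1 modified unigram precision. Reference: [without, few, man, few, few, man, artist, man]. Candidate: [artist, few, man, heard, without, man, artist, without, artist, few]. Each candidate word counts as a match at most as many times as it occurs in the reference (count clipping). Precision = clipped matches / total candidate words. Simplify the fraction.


Reference word counts: {'artist': 1, 'few': 3, 'man': 3, 'without': 1}
Checking each candidate word (with clipping):
  'artist' -> in reference (ref count 1, used 1/1) -> match (matches: 1)
  'few' -> in reference (ref count 3, used 1/3) -> match (matches: 2)
  'man' -> in reference (ref count 3, used 1/3) -> match (matches: 3)
  'heard' -> not in reference -> no match (matches: 3)
  'without' -> in reference (ref count 1, used 1/1) -> match (matches: 4)
  'man' -> in reference (ref count 3, used 2/3) -> match (matches: 5)
  'artist' -> ref count 1 already used up (1/1) -> clipped, no match (matches: 5)
  'without' -> ref count 1 already used up (1/1) -> clipped, no match (matches: 5)
  'artist' -> ref count 1 already used up (1/1) -> clipped, no match (matches: 5)
  'few' -> in reference (ref count 3, used 2/3) -> match (matches: 6)
Clipped matches: 6, Candidate length: 10
Precision = 6/10 = 3/5

3/5


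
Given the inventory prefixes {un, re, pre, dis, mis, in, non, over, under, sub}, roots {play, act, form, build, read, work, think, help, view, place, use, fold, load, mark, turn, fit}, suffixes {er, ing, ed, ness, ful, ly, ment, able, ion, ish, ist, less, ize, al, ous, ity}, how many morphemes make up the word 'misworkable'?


Segmenting 'misworkable' against the inventory:
  'mis' -> prefix (morpheme 1)
  'work' -> root (morpheme 2)
  'able' -> suffix (morpheme 3)
Total morphemes: 3

3


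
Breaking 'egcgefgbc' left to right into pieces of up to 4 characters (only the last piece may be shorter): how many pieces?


'egcgefgbc' has 9 characters.
Chunking with max size 4:
  Chunk 1: 'egcg' (positions 0-3)
  Chunk 2: 'efgb' (positions 4-7)
  Chunk 3: 'c' (positions 8-8)
Total chunks: ceil(9 / 4) = 3

3


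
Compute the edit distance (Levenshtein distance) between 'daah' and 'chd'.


Building DP table for s1='daah' (len 4) and s2='chd' (len 3):
       c  h  d
    0  1  2  3
  d 1  1  2  2
  a 2  2  2  3
  a 3  3  3  3
  h 4  4  3  4
Edit distance = dp[4][3] = 4

4


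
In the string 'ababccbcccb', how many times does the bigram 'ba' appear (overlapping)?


Scanning 'ababccbcccb' for bigram 'ba':
  Position 0: 'ab' -> no
  Position 1: 'ba' -> MATCH
  Position 2: 'ab' -> no
  Position 3: 'bc' -> no
  Position 4: 'cc' -> no
  Position 5: 'cb' -> no
  Position 6: 'bc' -> no
  Position 7: 'cc' -> no
  Position 8: 'cc' -> no
  Position 9: 'cb' -> no
Total matches: 1

1


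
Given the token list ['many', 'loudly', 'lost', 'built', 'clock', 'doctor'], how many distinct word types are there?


Listing all tokens and tracking unique types:
  Token 1: 'many' -> NEW (unique so far: 1)
  Token 2: 'loudly' -> NEW (unique so far: 2)
  Token 3: 'lost' -> NEW (unique so far: 3)
  Token 4: 'built' -> NEW (unique so far: 4)
  Token 5: 'clock' -> NEW (unique so far: 5)
  Token 6: 'doctor' -> NEW (unique so far: 6)
Unique types: ('built', 'clock', 'doctor', 'lost', 'loudly', 'many')
Vocabulary size: 6

6


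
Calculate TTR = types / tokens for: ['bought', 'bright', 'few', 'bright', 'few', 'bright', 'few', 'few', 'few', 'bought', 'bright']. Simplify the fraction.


Tokens: 11
Unique types: ('bought', 'bright', 'few') = 3
TTR = 3/11
Already in lowest terms.

3/11


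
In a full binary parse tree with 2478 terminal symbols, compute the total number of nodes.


Leaf nodes (terminals): 2478
Internal nodes = n - 1 = 2478 - 1 = 2477
Total = leaves + internal = 2478 + 2477 = 4955

4955


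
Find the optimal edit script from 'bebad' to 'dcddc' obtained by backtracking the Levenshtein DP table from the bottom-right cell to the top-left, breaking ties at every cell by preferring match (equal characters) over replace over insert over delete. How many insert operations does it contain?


Edit distance = 5. Backtracking from cell (5, 5) with preference match > replace > insert > delete,
then listing the resulting alignment 'bebad' -> 'dcddc' left to right:
  Step 1: replace b->d
  Step 2: replace e->c
  Step 3: replace b->d
  Step 4: replace a->d
  Step 5: replace d->c
Total insertions: 0

0


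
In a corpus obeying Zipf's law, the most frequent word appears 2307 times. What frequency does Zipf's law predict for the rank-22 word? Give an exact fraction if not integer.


Zipf's law: freq(rank) = f1 / rank
f1 = 2307, rank = 22
freq = 2307 / 22
GCD(2307, 22) = 1
Simplified: 2307/22

2307/22


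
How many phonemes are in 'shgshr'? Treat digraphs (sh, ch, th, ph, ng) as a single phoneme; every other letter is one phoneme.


Parsing 'shgshr' greedily, digraphs first:
  'sh' -> digraph (1 consonant phoneme) (phonemes so far: 1)
  'g' -> consonant phoneme (phonemes so far: 2)
  'sh' -> digraph (1 consonant phoneme) (phonemes so far: 3)
  'r' -> consonant phoneme (phonemes so far: 4)
Total phonemes: 4

4


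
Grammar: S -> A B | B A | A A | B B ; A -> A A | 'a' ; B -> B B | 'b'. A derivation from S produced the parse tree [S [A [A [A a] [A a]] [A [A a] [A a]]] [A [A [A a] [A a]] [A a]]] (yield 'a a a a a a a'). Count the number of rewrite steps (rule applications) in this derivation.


Every bracketed nonterminal node [X ...] in the tree is produced by exactly one rule application.
Reading the tree off as a leftmost derivation:
  Step 1: S  =>  A A   (applied S -> A A)
  Step 2: A A  =>  A A A   (applied A -> A A)
  Step 3: A A A  =>  A A A A   (applied A -> A A)
  Step 4: A A A A  =>  a A A A   (applied A -> a)
  Step 5: a A A A  =>  a a A A   (applied A -> a)
  Step 6: a a A A  =>  a a A A A   (applied A -> A A)
  Step 7: a a A A A  =>  a a a A A   (applied A -> a)
  Step 8: a a a A A  =>  a a a a A   (applied A -> a)
  Step 9: a a a a A  =>  a a a a A A   (applied A -> A A)
  Step 10: a a a a A A  =>  a a a a A A A   (applied A -> A A)
  Step 11: a a a a A A A  =>  a a a a a A A   (applied A -> a)
  Step 12: a a a a a A A  =>  a a a a a a A   (applied A -> a)
  Step 13: a a a a a a A  =>  a a a a a a a   (applied A -> a)
Final yield: a a a a a a a
Total rewrite steps: 13

13


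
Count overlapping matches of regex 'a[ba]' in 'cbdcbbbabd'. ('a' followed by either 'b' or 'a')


Pattern: a[ba] means 'a' followed by either 'b' or 'a'.
Scanning 'cbdcbbbabd' position-by-position:
  Pos 0: window 'cb' -> no
  Pos 1: window 'bd' -> no
  Pos 2: window 'dc' -> no
  Pos 3: window 'cb' -> no
  Pos 4: window 'bb' -> no
  Pos 5: window 'bb' -> no
  Pos 6: window 'ba' -> no
  Pos 7: window 'ab' -> MATCH
  Pos 8: window 'bd' -> no
  Pos 9: window 'd' -> no
Total matches: 1

1


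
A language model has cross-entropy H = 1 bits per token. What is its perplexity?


Perplexity formula: PP = 2^H
H = 1
PP = 2^1
Steps: 2^1 = 2
PP = 2

2


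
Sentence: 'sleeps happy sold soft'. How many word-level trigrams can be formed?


Word trigrams from [4] words:
  Trigram 1: (sleeps happy sold)
  Trigram 2: (happy sold soft)
Total word trigrams: 4 - 2 = 2

2


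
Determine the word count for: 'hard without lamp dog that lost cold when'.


Counting words by splitting on spaces:
  Word 1: 'hard'
  Word 2: 'without'
  Word 3: 'lamp'
  Word 4: 'dog'
  Word 5: 'that'
  Word 6: 'lost'
  Word 7: 'cold'
  Word 8: 'when'
Total words: 8

8


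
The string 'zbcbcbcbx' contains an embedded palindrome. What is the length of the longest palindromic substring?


Scanning 'zbcbcbcbx' for palindromic substrings.
Substring at positions 1-7: 'bcbcbcb'.
Check: reverse('bcbcbcb') = 'bcbcbcb' -> palindrome confirmed.
Neighbouring characters ('z' / 'x') break symmetry, so it cannot extend further.
No longer palindromic substring exists; longest length = 7

7


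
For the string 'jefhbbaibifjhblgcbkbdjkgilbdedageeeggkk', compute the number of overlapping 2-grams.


String 'jefhbbaibifjhblgcbkbdjkgilbdedageeeggkk' has length L = 39.
Number of overlapping n-grams = L - n + 1
Substituting: 39 - 2 + 1 = 38

38


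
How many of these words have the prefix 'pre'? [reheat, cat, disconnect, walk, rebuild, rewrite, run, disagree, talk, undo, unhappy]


Checking each word for prefix 'pre':
  'reheat' -> no (count: 0)
  'cat' -> no (count: 0)
  'disconnect' -> no (count: 0)
  'walk' -> no (count: 0)
  'rebuild' -> no (count: 0)
  'rewrite' -> no (count: 0)
  'run' -> no (count: 0)
  'disagree' -> no (count: 0)
  'talk' -> no (count: 0)
  'undo' -> no (count: 0)
  'unhappy' -> no (count: 0)
Total with prefix 'pre': 0

0
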